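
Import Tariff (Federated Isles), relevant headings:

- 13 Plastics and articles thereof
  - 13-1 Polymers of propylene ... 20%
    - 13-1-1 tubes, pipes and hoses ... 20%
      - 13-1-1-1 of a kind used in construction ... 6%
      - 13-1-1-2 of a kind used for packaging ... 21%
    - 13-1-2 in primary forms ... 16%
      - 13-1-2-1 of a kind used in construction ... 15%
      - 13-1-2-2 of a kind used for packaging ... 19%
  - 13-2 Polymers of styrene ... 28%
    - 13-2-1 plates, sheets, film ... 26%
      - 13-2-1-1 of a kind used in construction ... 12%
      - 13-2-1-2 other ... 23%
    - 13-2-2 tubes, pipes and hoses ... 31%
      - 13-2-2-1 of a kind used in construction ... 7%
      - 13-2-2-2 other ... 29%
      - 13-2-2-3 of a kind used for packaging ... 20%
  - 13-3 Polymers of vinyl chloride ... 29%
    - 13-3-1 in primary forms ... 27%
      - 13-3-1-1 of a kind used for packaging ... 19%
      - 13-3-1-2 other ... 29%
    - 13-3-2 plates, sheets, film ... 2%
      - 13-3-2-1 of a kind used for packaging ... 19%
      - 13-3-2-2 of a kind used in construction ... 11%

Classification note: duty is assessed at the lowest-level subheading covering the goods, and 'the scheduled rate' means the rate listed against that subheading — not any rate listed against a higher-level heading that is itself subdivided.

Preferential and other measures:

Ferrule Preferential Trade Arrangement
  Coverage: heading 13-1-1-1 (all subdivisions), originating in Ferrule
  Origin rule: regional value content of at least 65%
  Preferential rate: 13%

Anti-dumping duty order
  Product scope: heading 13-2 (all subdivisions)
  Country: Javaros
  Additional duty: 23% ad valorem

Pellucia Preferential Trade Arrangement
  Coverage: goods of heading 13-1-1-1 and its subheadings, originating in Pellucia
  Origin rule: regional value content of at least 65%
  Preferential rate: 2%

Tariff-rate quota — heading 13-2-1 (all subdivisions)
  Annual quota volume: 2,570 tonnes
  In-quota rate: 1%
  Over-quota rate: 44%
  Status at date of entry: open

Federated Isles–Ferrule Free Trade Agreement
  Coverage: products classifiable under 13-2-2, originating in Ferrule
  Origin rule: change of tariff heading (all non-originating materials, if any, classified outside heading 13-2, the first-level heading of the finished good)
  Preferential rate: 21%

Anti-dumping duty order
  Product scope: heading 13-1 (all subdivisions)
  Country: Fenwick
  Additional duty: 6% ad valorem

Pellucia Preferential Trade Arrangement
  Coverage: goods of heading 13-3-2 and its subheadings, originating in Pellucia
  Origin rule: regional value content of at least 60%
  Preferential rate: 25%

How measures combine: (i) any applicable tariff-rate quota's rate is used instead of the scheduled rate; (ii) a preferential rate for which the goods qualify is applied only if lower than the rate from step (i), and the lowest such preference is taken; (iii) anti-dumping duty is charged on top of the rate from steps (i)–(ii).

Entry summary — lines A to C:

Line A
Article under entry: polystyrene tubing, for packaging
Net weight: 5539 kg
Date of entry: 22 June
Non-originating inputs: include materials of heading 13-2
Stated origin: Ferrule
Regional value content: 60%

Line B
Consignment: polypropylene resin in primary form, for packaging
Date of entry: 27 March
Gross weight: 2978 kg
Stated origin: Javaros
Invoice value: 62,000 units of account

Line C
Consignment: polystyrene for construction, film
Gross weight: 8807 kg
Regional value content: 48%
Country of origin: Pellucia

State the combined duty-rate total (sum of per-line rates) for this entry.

Line A: polystyrene → 13-2; tubing → 13-2-2; for packaging → 13-2-2-3. Scheduled 20%. Ferrule agreement on 13-1-1-1: 13-2-2-3 not covered; Ferrule agreement on 13-2-2: CTH not met. → 20%.
Line B: polypropylene → 13-1; resin in primary form → 13-1-2; for packaging → 13-1-2-2. Scheduled 19%. No special measure applies. → 19%.
Line C: polystyrene → 13-2; film → 13-2-1; for construction → 13-2-1-1. Scheduled 12%. quota on 13-2-1 open → in-quota 1%; Pellucia agreement on 13-1-1-1: 13-2-1-1 not covered; Pellucia agreement on 13-3-2: 13-2-1-1 not covered. → 1%.
Sum: 20% + 19% + 1% = 40%.

40%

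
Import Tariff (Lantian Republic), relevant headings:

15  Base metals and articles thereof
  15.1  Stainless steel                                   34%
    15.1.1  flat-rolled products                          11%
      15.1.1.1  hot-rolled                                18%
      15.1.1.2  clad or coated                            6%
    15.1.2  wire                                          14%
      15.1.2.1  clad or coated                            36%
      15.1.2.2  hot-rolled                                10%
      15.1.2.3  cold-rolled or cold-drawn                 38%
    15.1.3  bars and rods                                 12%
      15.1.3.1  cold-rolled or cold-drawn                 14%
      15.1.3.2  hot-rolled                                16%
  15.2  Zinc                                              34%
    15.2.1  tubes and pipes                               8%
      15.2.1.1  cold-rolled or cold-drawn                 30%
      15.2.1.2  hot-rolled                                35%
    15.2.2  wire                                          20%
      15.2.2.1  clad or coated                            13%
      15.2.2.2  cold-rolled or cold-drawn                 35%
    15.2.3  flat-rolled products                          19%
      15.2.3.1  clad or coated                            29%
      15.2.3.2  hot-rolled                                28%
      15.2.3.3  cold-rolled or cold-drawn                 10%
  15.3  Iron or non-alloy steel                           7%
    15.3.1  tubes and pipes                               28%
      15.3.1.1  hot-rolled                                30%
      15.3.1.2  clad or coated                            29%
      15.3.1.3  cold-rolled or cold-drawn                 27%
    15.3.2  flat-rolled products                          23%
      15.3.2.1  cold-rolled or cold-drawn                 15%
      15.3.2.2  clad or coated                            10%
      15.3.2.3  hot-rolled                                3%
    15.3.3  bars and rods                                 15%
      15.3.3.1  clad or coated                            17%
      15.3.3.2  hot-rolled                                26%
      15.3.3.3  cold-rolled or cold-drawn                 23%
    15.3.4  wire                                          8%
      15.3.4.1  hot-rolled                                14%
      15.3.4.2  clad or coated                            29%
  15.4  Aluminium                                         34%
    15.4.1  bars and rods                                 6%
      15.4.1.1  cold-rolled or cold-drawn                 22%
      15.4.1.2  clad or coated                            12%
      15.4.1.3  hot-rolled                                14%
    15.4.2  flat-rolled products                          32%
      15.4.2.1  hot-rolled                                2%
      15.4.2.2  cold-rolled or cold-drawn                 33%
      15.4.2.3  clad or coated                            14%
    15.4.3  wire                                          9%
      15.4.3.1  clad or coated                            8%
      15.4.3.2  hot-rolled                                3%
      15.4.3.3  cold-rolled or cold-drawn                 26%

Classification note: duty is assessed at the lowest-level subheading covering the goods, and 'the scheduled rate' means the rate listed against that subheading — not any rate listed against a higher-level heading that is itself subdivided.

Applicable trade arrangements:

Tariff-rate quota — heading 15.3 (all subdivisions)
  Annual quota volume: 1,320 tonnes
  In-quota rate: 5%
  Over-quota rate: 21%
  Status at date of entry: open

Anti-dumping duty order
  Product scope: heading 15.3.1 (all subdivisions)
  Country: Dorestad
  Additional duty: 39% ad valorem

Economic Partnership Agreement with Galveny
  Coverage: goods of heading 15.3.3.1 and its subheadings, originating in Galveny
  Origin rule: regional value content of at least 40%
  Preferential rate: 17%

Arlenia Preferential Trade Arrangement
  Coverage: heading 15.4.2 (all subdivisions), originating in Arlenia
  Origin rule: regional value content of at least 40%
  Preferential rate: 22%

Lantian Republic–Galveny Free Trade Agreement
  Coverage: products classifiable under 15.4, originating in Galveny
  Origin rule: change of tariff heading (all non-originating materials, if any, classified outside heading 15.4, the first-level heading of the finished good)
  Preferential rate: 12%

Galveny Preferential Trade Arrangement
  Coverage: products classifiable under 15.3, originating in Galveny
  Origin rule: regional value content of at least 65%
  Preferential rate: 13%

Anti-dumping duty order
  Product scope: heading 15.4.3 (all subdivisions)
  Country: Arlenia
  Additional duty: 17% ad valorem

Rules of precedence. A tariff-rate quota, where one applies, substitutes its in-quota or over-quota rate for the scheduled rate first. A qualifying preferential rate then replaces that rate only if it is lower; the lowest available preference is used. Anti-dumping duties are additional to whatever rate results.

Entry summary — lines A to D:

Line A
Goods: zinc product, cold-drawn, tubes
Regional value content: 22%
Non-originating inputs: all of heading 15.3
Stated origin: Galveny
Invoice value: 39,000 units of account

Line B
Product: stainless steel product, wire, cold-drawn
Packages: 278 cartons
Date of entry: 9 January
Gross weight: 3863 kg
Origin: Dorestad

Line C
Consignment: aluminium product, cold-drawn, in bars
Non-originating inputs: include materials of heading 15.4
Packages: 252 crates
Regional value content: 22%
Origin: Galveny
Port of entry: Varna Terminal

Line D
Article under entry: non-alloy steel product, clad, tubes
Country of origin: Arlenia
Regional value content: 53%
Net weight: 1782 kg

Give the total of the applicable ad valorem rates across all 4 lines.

95%

Line A: zinc → 15.2; tubes → 15.2.1; cold-drawn → 15.2.1.1. Scheduled 30%. Galveny agreement on 15.3.3.1: 15.2.1.1 not covered; Galveny agreement on 15.4: 15.2.1.1 not covered; Galveny agreement on 15.3: 15.2.1.1 not covered. → 30%.
Line B: stainless steel → 15.1; wire → 15.1.2; cold-drawn → 15.1.2.3. Scheduled 38%. No special measure applies. → 38%.
Line C: aluminium → 15.4; in bars → 15.4.1; cold-drawn → 15.4.1.1. Scheduled 22%. Galveny agreement on 15.3.3.1: 15.4.1.1 not covered; Galveny agreement on 15.4: CTH not met; Galveny agreement on 15.3: 15.4.1.1 not covered. → 22%.
Line D: non-alloy steel → 15.3; tubes → 15.3.1; clad → 15.3.1.2. Scheduled 29%. quota on 15.3 open → in-quota 5%; Arlenia agreement on 15.4.2: 15.3.1.2 not covered. → 5%.
Sum: 30% + 38% + 22% + 5% = 95%.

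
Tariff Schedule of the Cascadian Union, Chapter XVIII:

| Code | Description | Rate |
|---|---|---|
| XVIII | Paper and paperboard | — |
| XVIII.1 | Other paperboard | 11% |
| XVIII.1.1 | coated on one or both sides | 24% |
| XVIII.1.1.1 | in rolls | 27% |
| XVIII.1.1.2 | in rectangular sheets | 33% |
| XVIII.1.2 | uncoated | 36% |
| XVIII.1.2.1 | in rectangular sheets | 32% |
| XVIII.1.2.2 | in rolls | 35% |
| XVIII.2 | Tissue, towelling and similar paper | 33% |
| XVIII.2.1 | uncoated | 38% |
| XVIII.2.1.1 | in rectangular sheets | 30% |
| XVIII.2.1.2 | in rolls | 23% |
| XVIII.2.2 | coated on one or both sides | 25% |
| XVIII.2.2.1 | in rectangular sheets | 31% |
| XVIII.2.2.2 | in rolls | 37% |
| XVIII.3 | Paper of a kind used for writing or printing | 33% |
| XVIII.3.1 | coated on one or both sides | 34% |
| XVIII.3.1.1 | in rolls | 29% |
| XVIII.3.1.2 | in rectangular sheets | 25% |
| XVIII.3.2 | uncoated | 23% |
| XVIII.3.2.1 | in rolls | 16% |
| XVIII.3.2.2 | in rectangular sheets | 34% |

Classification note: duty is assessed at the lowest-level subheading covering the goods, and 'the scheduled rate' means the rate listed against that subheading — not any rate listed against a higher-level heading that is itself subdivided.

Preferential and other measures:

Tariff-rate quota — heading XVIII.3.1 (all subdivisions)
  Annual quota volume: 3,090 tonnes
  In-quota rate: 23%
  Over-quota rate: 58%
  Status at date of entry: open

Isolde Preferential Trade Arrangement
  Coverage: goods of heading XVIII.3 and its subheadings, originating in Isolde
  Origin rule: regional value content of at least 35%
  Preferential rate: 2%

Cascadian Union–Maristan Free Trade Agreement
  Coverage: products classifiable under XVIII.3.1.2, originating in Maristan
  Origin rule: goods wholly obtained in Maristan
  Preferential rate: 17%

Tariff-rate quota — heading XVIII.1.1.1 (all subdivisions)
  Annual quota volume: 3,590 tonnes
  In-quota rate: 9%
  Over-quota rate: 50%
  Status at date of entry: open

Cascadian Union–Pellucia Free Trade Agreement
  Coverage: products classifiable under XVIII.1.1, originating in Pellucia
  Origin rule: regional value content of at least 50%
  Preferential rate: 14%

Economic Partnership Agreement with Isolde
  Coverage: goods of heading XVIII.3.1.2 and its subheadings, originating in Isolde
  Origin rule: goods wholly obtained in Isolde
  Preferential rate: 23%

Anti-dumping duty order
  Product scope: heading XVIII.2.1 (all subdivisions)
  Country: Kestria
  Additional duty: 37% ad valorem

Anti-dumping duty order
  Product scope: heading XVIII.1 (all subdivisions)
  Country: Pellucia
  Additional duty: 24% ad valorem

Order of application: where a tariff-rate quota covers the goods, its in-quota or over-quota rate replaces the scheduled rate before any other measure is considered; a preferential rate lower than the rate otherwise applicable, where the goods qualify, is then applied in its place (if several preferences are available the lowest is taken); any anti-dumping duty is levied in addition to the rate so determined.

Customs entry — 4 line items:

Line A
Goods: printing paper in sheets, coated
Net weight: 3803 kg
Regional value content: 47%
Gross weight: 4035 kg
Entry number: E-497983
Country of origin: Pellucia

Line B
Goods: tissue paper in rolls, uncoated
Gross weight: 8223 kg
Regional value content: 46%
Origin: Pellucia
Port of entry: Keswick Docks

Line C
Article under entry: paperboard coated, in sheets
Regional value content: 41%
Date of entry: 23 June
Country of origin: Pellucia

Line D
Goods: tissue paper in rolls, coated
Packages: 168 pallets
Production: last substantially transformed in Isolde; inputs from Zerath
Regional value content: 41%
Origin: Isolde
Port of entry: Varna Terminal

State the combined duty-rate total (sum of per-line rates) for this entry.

Line A: printing paper → XVIII.3; coated → XVIII.3.1; in sheets → XVIII.3.1.2. Scheduled 25%. quota on XVIII.3.1 open → in-quota 23%; Pellucia agreement on XVIII.1.1: XVIII.3.1.2 not covered. → 23%.
Line B: tissue paper → XVIII.2; uncoated → XVIII.2.1; in rolls → XVIII.2.1.2. Scheduled 23%. Pellucia agreement on XVIII.1.1: XVIII.2.1.2 not covered. → 23%.
Line C: paperboard → XVIII.1; coated → XVIII.1.1; in sheets → XVIII.1.1.2. Scheduled 33%. Pellucia agreement on XVIII.1.1: RVC < 50%; anti-dumping (Pellucia, XVIII.1): +24%; total 33% + 24% = 57%. → 57%.
Line D: tissue paper → XVIII.2; coated → XVIII.2.2; in rolls → XVIII.2.2.2. Scheduled 37%. Isolde agreement on XVIII.3: XVIII.2.2.2 not covered; Isolde agreement on XVIII.3.1.2: XVIII.2.2.2 not covered. → 37%.
Sum: 23% + 23% + 57% + 37% = 140%.

140%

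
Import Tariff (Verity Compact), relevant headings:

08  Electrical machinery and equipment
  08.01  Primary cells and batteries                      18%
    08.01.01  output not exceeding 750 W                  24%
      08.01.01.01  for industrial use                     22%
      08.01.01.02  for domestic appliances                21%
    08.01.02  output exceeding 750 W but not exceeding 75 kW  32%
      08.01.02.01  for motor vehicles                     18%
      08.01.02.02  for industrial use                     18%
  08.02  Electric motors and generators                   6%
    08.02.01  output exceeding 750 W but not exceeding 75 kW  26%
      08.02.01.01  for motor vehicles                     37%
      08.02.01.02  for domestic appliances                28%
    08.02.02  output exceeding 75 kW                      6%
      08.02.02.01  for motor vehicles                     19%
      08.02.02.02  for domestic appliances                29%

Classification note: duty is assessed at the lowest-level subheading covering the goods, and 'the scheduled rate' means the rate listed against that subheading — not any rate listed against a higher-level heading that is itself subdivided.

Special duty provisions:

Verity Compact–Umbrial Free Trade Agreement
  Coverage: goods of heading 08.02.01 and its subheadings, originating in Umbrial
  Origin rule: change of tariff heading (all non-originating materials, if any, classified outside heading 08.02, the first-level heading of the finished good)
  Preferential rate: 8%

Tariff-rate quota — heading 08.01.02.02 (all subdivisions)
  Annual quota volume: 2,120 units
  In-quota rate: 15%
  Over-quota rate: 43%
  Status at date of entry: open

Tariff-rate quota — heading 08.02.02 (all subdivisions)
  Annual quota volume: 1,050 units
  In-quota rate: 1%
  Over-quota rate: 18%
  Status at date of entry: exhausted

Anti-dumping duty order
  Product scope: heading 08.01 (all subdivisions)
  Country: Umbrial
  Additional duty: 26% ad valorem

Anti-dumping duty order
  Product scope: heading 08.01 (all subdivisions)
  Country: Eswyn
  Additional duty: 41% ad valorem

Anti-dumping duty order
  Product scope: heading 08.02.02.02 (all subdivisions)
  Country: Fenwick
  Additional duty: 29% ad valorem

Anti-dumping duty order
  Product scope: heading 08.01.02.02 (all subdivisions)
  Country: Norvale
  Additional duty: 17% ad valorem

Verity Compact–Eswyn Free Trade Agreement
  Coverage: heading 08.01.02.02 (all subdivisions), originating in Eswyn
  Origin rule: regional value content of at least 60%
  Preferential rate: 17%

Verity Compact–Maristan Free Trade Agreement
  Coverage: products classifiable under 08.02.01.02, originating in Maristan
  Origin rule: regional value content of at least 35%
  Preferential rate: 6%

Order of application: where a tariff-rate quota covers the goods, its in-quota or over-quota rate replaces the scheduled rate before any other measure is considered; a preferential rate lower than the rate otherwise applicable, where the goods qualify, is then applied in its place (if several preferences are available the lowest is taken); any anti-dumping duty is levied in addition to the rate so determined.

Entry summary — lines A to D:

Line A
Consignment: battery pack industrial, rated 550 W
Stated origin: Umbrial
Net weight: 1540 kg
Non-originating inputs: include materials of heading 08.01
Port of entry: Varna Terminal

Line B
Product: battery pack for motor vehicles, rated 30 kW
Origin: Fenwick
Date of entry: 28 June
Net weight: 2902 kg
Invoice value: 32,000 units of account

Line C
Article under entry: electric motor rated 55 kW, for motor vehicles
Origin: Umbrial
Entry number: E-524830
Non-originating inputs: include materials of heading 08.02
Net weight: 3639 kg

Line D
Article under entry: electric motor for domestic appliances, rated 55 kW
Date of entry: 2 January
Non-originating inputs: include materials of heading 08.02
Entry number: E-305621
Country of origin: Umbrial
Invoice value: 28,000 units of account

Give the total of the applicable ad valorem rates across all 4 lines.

131%

Line A: battery pack → 08.01; rated 550 W → 08.01.01; industrial → 08.01.01.01. Scheduled 22%. Umbrial agreement on 08.02.01: 08.01.01.01 not covered; anti-dumping (Umbrial, 08.01): +26%; total 22% + 26% = 48%. → 48%.
Line B: battery pack → 08.01; rated 30 kW → 08.01.02; for motor vehicles → 08.01.02.01. Scheduled 18%. No special measure applies. → 18%.
Line C: electric motor → 08.02; rated 55 kW → 08.02.01; for motor vehicles → 08.02.01.01. Scheduled 37%. Umbrial agreement on 08.02.01: CTH not met. → 37%.
Line D: electric motor → 08.02; rated 55 kW → 08.02.01; for domestic appliances → 08.02.01.02. Scheduled 28%. Umbrial agreement on 08.02.01: CTH not met. → 28%.
Sum: 48% + 18% + 37% + 28% = 131%.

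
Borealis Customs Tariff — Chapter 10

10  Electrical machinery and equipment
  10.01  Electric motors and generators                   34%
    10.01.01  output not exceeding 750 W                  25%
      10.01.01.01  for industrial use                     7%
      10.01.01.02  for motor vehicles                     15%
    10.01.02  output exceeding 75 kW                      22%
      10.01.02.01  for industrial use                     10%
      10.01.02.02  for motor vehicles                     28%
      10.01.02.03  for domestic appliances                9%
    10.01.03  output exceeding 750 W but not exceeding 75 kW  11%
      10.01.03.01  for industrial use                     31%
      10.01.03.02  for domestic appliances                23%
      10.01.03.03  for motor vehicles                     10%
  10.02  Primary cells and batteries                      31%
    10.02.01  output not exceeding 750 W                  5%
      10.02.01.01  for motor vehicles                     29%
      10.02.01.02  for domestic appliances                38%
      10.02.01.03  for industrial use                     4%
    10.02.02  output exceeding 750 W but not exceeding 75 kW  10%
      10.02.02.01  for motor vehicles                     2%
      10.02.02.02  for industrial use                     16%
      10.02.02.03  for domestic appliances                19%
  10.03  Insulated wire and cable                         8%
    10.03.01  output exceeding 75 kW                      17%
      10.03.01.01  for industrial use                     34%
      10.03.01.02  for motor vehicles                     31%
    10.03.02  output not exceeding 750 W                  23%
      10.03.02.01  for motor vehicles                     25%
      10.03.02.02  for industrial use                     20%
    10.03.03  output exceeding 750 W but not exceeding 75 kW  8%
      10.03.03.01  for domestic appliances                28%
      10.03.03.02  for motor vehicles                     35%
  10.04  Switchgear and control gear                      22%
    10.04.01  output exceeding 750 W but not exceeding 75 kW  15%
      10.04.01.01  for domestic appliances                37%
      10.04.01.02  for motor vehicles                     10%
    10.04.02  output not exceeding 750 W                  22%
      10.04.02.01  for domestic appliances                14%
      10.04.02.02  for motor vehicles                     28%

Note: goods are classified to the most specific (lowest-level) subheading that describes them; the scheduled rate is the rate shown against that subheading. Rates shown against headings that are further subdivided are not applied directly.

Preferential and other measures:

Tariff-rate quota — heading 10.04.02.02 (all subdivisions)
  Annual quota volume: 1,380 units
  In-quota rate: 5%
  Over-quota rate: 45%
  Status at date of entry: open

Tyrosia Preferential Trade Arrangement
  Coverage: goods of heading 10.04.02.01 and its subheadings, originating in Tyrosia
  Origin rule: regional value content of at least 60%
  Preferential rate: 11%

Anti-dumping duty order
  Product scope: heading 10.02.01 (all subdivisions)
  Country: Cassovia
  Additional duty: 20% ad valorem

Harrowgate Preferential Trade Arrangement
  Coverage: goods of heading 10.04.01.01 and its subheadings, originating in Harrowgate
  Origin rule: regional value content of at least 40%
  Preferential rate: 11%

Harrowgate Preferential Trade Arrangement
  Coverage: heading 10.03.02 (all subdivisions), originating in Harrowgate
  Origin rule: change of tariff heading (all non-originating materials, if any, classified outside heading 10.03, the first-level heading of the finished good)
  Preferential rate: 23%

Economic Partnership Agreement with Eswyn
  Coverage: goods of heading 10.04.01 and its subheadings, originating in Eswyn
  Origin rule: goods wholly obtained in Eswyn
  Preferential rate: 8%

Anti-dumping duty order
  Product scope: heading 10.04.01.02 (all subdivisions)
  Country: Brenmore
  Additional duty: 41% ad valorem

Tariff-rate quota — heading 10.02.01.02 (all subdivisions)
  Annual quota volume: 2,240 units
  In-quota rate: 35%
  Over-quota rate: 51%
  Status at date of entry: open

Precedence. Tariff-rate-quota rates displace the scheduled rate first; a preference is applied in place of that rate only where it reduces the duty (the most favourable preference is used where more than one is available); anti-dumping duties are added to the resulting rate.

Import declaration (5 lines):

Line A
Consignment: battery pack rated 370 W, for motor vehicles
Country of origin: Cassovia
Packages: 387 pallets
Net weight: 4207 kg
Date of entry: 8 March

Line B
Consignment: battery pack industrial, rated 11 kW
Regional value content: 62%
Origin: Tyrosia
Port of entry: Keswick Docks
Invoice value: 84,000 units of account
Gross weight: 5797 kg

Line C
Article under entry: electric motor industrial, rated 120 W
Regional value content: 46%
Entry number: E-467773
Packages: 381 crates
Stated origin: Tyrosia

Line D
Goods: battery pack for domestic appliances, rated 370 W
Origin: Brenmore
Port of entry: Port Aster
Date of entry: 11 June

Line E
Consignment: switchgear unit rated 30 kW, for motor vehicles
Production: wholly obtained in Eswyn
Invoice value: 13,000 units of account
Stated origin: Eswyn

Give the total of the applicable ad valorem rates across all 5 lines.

Line A: battery pack → 10.02; rated 370 W → 10.02.01; for motor vehicles → 10.02.01.01. Scheduled 29%. anti-dumping (Cassovia, 10.02.01): +20%; total 29% + 20% = 49%. → 49%.
Line B: battery pack → 10.02; rated 11 kW → 10.02.02; industrial → 10.02.02.02. Scheduled 16%. Tyrosia agreement on 10.04.02.01: 10.02.02.02 not covered. → 16%.
Line C: electric motor → 10.01; rated 120 W → 10.01.01; industrial → 10.01.01.01. Scheduled 7%. Tyrosia agreement on 10.04.02.01: 10.01.01.01 not covered. → 7%.
Line D: battery pack → 10.02; rated 370 W → 10.02.01; for domestic appliances → 10.02.01.02. Scheduled 38%. quota on 10.02.01.02 open → in-quota 35%. → 35%.
Line E: switchgear unit → 10.04; rated 30 kW → 10.04.01; for motor vehicles → 10.04.01.02. Scheduled 10%. Eswyn agreement on 10.04.01: wholly obtained → 8% available; preferential 8%. → 8%.
Sum: 49% + 16% + 7% + 35% + 8% = 115%.

115%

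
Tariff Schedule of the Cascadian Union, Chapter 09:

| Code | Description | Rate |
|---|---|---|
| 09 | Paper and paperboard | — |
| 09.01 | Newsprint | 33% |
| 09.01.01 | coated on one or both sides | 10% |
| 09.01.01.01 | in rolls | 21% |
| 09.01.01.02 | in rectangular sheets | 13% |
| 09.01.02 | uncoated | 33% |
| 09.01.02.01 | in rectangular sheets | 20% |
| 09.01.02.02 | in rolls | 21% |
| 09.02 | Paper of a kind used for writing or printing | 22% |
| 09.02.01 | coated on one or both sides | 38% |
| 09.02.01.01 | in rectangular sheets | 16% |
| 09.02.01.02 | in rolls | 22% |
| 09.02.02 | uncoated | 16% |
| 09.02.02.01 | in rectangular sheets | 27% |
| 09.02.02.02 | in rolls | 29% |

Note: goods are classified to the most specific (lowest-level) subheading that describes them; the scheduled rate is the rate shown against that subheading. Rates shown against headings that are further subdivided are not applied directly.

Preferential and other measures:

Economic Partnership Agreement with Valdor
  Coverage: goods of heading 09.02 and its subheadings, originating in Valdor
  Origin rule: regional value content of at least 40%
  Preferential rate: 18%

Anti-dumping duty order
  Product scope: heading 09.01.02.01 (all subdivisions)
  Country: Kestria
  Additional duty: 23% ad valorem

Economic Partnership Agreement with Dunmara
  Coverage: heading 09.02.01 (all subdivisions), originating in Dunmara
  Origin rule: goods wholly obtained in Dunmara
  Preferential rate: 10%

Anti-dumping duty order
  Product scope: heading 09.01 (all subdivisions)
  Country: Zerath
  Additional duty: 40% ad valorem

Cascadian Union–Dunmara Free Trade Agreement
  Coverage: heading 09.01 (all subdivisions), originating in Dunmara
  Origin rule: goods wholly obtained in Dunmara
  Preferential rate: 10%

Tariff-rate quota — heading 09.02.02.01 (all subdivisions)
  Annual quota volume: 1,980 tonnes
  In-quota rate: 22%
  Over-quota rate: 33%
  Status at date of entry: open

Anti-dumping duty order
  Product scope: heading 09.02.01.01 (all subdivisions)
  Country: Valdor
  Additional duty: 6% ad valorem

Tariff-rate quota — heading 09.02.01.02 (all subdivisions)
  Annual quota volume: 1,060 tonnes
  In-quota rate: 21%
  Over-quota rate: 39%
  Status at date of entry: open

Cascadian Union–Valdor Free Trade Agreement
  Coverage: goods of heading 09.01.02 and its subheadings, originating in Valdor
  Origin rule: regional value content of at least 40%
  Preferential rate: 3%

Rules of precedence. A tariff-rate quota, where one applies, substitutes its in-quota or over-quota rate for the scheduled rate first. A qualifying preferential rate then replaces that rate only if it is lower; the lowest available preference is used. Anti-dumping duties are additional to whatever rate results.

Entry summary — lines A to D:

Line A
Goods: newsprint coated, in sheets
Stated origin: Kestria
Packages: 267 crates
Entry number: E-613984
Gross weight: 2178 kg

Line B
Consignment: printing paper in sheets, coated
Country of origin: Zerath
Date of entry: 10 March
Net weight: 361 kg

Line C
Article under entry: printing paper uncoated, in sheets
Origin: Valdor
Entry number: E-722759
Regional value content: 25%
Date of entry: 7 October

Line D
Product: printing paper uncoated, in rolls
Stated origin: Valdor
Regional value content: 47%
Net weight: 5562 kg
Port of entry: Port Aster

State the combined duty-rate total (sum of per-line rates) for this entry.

69%

Line A: newsprint → 09.01; coated → 09.01.01; in sheets → 09.01.01.02. Scheduled 13%. No special measure applies. → 13%.
Line B: printing paper → 09.02; coated → 09.02.01; in sheets → 09.02.01.01. Scheduled 16%. No special measure applies. → 16%.
Line C: printing paper → 09.02; uncoated → 09.02.02; in sheets → 09.02.02.01. Scheduled 27%. quota on 09.02.02.01 open → in-quota 22%; Valdor agreement on 09.02: RVC < 40%; Valdor agreement on 09.01.02: 09.02.02.01 not covered. → 22%.
Line D: printing paper → 09.02; uncoated → 09.02.02; in rolls → 09.02.02.02. Scheduled 29%. Valdor agreement on 09.02: RVC ≥ 40% → 18% available; Valdor agreement on 09.01.02: 09.02.02.02 not covered; preferential 18%. → 18%.
Sum: 13% + 16% + 22% + 18% = 69%.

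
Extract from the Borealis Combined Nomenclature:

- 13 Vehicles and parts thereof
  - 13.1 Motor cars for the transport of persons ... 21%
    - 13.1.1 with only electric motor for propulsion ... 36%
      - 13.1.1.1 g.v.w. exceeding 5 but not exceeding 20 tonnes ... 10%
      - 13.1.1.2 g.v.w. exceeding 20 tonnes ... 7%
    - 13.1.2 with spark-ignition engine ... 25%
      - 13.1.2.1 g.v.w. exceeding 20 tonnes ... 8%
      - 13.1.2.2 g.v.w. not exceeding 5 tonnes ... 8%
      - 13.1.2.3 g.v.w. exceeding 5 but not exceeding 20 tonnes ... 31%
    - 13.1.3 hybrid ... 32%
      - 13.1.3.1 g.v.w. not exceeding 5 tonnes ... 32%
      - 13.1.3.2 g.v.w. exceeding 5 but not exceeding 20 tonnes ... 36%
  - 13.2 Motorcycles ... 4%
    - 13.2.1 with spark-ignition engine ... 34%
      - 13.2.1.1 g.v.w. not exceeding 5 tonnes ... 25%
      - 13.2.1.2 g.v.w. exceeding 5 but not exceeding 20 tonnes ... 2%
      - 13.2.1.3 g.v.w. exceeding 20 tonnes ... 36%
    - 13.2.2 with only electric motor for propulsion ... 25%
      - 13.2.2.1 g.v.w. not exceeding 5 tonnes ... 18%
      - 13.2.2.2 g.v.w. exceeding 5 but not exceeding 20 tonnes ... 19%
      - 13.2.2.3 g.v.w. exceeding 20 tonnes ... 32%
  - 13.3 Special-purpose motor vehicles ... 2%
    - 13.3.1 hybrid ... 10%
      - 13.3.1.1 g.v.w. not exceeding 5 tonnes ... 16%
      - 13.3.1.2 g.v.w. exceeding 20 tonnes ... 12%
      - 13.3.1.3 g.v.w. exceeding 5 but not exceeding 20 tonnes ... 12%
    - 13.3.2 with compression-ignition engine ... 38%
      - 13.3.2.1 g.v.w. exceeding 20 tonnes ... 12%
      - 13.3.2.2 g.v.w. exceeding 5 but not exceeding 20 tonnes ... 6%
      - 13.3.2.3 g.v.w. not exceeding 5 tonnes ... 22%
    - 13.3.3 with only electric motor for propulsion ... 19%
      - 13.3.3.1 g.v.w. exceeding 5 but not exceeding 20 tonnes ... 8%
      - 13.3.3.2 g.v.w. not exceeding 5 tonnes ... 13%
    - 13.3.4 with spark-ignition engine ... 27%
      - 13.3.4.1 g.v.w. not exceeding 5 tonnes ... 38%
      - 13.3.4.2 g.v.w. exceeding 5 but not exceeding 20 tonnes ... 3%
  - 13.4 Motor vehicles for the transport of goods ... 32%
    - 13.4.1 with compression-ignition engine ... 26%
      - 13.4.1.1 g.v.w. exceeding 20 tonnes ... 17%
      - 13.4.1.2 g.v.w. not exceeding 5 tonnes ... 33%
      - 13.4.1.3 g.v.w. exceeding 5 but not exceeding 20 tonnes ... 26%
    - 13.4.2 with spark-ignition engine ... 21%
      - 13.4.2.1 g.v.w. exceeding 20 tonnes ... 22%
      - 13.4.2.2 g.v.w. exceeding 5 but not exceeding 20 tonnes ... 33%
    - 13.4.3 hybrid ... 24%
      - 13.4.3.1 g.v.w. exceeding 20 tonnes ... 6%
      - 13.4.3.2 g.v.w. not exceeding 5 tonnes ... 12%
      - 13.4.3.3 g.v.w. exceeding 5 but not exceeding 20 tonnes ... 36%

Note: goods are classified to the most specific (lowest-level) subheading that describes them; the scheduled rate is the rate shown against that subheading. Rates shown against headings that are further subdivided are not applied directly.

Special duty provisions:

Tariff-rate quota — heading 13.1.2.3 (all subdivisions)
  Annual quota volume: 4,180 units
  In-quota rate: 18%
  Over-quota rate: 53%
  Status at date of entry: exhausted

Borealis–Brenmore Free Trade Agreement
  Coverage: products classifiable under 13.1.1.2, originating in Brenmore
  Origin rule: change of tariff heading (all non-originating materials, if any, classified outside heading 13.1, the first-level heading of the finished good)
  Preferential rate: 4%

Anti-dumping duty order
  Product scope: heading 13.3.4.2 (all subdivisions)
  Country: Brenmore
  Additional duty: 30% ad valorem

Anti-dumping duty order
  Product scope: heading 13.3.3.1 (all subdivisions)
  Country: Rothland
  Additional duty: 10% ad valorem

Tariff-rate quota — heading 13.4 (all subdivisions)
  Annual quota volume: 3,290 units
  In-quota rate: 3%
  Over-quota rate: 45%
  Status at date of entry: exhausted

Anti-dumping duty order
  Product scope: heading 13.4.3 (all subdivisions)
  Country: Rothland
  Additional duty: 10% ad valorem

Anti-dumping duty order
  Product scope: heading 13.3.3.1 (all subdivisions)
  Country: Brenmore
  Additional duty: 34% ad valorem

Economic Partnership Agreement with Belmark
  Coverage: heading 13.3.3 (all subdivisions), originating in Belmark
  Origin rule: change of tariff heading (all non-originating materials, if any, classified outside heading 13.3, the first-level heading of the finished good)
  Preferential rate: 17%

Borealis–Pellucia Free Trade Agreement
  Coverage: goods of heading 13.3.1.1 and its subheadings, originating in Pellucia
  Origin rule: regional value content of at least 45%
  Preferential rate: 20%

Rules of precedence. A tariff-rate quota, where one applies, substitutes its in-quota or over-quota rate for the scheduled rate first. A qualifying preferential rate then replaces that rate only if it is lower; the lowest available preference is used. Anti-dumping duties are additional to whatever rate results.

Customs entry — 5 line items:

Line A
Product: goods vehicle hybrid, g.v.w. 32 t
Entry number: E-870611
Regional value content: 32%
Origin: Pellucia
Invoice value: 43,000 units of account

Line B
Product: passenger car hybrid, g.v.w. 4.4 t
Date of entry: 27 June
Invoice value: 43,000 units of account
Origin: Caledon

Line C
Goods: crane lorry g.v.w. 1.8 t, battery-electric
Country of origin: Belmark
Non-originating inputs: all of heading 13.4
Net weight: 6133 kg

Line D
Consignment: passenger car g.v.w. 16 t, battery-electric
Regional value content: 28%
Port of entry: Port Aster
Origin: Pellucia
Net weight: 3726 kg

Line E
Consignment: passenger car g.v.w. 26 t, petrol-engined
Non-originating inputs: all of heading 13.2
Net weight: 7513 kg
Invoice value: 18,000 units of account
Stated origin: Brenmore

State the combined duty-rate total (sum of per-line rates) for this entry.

Line A: goods vehicle → 13.4; hybrid → 13.4.3; g.v.w. 32 t → 13.4.3.1. Scheduled 6%. quota on 13.4 exhausted → over-quota 45%; Pellucia agreement on 13.3.1.1: 13.4.3.1 not covered. → 45%.
Line B: passenger car → 13.1; hybrid → 13.1.3; g.v.w. 4.4 t → 13.1.3.1. Scheduled 32%. No special measure applies. → 32%.
Line C: crane lorry → 13.3; battery-electric → 13.3.3; g.v.w. 1.8 t → 13.3.3.2. Scheduled 13%. Belmark agreement on 13.3.3: CTH met → 17% available; preference 17% not lower than 13% → no reduction. → 13%.
Line D: passenger car → 13.1; battery-electric → 13.1.1; g.v.w. 16 t → 13.1.1.1. Scheduled 10%. Pellucia agreement on 13.3.1.1: 13.1.1.1 not covered. → 10%.
Line E: passenger car → 13.1; petrol-engined → 13.1.2; g.v.w. 26 t → 13.1.2.1. Scheduled 8%. Brenmore agreement on 13.1.1.2: 13.1.2.1 not covered. → 8%.
Sum: 45% + 32% + 13% + 10% + 8% = 108%.

108%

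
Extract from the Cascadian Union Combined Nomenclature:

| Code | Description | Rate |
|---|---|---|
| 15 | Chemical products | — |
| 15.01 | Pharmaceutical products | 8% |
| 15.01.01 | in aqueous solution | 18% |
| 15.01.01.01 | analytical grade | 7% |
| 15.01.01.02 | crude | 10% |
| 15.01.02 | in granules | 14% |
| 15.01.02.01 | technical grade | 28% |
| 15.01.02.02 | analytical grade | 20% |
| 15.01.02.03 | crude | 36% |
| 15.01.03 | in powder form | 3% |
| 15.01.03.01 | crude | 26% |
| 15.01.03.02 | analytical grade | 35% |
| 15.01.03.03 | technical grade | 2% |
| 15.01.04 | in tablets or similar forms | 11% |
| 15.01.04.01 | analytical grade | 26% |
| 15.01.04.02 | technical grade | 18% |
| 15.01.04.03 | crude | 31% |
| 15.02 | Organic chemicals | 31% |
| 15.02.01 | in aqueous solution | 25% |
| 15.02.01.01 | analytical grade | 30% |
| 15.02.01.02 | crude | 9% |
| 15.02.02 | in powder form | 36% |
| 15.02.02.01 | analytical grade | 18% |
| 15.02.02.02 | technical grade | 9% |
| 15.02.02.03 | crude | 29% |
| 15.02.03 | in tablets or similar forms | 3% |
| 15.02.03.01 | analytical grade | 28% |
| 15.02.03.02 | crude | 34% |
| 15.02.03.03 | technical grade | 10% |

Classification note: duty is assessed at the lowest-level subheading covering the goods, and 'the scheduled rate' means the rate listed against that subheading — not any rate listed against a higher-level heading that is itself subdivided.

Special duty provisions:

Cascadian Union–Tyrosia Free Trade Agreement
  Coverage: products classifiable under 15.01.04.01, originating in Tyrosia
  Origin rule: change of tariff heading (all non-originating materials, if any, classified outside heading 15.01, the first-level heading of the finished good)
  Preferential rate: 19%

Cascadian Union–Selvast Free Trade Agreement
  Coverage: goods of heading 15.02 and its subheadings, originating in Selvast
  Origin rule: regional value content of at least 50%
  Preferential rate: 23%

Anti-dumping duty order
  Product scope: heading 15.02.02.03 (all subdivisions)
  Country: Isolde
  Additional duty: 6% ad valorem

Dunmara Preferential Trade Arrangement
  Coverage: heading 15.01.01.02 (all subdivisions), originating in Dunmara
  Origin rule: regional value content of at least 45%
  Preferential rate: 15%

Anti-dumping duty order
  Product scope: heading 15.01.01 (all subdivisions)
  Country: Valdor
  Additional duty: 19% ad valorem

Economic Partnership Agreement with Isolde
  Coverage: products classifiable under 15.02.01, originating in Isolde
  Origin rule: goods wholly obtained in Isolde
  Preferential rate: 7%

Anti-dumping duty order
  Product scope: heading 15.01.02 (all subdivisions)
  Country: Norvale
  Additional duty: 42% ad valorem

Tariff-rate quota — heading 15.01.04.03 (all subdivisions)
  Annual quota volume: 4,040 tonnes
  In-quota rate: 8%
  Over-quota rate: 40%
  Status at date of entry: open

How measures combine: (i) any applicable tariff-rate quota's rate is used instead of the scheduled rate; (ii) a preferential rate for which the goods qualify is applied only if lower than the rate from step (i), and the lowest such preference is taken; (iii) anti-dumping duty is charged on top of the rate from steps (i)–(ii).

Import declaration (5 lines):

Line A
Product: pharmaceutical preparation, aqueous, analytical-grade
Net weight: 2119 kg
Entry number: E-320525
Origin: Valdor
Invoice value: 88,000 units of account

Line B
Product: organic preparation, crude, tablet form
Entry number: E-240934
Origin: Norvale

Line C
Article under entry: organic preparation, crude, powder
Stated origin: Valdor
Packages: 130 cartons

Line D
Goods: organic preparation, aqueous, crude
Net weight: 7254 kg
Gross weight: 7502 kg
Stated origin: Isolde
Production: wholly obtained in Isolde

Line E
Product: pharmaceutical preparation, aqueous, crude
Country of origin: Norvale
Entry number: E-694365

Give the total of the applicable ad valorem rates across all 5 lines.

106%

Line A: pharmaceutical → 15.01; aqueous → 15.01.01; analytical-grade → 15.01.01.01. Scheduled 7%. anti-dumping (Valdor, 15.01.01): +19%; total 7% + 19% = 26%. → 26%.
Line B: organic → 15.02; tablet form → 15.02.03; crude → 15.02.03.02. Scheduled 34%. No special measure applies. → 34%.
Line C: organic → 15.02; powder → 15.02.02; crude → 15.02.02.03. Scheduled 29%. No special measure applies. → 29%.
Line D: organic → 15.02; aqueous → 15.02.01; crude → 15.02.01.02. Scheduled 9%. Isolde agreement on 15.02.01: wholly obtained → 7% available; preferential 7%. → 7%.
Line E: pharmaceutical → 15.01; aqueous → 15.01.01; crude → 15.01.01.02. Scheduled 10%. No special measure applies. → 10%.
Sum: 26% + 34% + 29% + 7% + 10% = 106%.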